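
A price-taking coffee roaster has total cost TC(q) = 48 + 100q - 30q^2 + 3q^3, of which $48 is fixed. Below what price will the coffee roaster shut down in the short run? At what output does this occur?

Short-run supply begins at min AVC. From VC = 100q - 30q^2 + 3q^3, AVC = 100 - 30q + 3q^2.
At the minimum of AVC, MC = AVC. MC = 100 - 60q + 9q^2; setting MC = AVC gives 6q^2 - 30q = 0, so q = 5. min AVC = 25.
So the shutdown price is $25.

$25 per unit, at q = 5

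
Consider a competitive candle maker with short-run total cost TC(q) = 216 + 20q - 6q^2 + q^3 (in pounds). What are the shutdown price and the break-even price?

Shutdown price = min AVC. AVC = 20 - 6q + q^2, with vertex at q = 3 and minimum £11.
ATC = 216/q + 20 - 6q + q^2. Setting dATC/dq = −216/q^2 − 6 + 2q = 0 gives q = 6 (since 2·6^3 − 6·6^2 = 216).
min ATC = 216/6 + 20 − 6·6 + 6^2 = £56. That is the break-even price.
Between these two prices the firm operates at a loss; above £56 it earns a profit.

Shutdown price = £11; break-even price = £56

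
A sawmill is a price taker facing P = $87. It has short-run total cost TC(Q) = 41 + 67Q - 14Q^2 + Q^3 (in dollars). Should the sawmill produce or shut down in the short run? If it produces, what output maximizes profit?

Variable cost is VC = 67Q - 14Q^2 + Q^3, so AVC = VC/Q = 67 - 14Q + Q^2 and MC = dTC/dQ = 67 - 28Q + 3Q^2.
AVC is minimized where dAVC/dQ = -14 + 2Q = 0, at Q = 7; min AVC = 67 - 14·7 + 7^2 = $18.
Since P = $87 ≥ min AVC = $18, price covers variable cost and the firm should produce.
Set P = MC: 87 = 67 - 28Q + 3Q^2 → -20 - 28Q + 3Q^2 = 0. The roots are Q = -2/3 and Q = 10; the profit-maximizing output is on the rising part of MC, so Q* = 10.
Check: AVC at Q = 10 is $27 ≤ P, so revenue covers variable cost.
Profit = P·Q − TC = 87·10 − 311 = $559.

Produce at Q = 10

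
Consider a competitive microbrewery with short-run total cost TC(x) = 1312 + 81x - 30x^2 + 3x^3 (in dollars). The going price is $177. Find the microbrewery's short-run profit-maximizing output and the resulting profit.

AVC = 81 - 30x + 3x^2 has its minimum $6 at x = 5; price $177 clears that bar, so the firm operates.
With MC = 81 - 60x + 9x^2, P = MC on the upward-sloping part at x* = 8.
TR = 177·8 = 1416. TC = 1312 + 264 = 1576. Profit = 1416 − 1576 = -$160.
That loss of $160 beats the $1312 the firm would lose by shutting down; producing recovers $1152 of fixed cost.

Profit = -$160 at x = 8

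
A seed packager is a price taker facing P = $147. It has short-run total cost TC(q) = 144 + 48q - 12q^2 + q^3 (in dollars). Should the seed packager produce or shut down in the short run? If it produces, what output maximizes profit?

From TC, MC = TC'(q) = 48 - 24q + 3q^2 and AVC = VC/q = 48 - 12q + q^2.
The AVC parabola has its vertex at q = 12/2 = 6, where AVC = 48 - 12·6 + 6^2 = $12.
Since P = $147 ≥ min AVC = $12, price covers variable cost and the firm should produce.
Set P = MC: 147 = 48 - 24q + 3q^2 → -99 - 24q + 3q^2 = 0. The roots are q = -3 and q = 11; the profit-maximizing output is on the rising part of MC, so q* = 11.
Check: AVC at q = 11 is $37 ≤ P, so revenue covers variable cost.
Profit = P·q − TC = 147·11 − 551 = $1066.

Produce at q = 11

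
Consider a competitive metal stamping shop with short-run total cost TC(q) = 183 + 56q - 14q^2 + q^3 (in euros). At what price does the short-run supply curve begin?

The shutdown price is the minimum of AVC. VC = 56q - 14q^2 + q^3, so AVC = 56 - 14q + q^2.
At the minimum of AVC, MC = AVC. MC = 56 - 28q + 3q^2; setting MC = AVC gives 2q^2 - 14q = 0, so q = 7. min AVC = 7.
The firm shuts down for any P below €7.

€7 per unit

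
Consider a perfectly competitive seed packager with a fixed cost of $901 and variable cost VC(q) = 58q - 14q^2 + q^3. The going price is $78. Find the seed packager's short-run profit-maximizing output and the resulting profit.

AVC = 58 - 14q + q^2 has its minimum $9 at q = 7; price $78 clears that bar, so the firm operates.
MC = 58 - 28q + 3q^2. Setting P = MC and taking the root on the rising branch gives q* = 10.
TR = 78·10 = 780. TC = 901 + 180 = 1081. Profit = 780 − 1081 = -$301.
That loss of $301 beats the $901 the firm would lose by shutting down; producing recovers $600 of fixed cost.

Profit = -$301 at q = 10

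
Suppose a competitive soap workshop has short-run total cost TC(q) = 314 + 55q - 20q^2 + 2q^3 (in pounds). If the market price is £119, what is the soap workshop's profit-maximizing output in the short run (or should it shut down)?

Produce at q = 8

From TC, MC = TC'(q) = 55 - 40q + 6q^2 and AVC = VC/q = 55 - 20q + 2q^2.
AVC hits its minimum where MC = AVC, at q = 5, giving min AVC = 55 - 20·5 + 2·5^2 = £5.
P = £119 exceeds min AVC = £5, so the firm stays open.
P = MC gives -64 - 40q + 6q^2 = 0, with roots -4/3 and 8. Take the larger (rising MC): q* = 8.
Check: AVC at q = 8 is £23 ≤ P, so revenue covers variable cost.
Profit = P·q − TC = 119·8 − 498 = £454.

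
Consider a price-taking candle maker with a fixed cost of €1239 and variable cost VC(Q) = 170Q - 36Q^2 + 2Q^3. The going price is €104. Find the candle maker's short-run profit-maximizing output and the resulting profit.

Profit = -€271 at Q = 11

AVC = 170 - 36Q + 2Q^2 has its minimum €8 at Q = 9; price €104 clears that bar, so the firm operates.
MC = 170 - 72Q + 6Q^2. Setting P = MC and taking the root on the rising branch gives Q* = 11.
TR = 104·11 = 1144. TC = 1239 + 176 = 1415. Profit = 1144 − 1415 = -€271.
By producing, the firm covers all variable cost plus €968 of fixed cost; shutting down would lose the full €1239.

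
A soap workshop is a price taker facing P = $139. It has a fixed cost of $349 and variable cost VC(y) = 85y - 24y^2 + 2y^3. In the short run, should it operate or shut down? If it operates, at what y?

Produce at y = 9

Strip out fixed cost: VC = 85y - 24y^2 + 2y^3. Then AVC = 85 - 24y + 2y^2 and MC = 85 - 48y + 6y^2.
The AVC parabola has its vertex at y = 24/4 = 6, where AVC = 85 - 24·6 + 2·6^2 = $13.
Because $139 ≥ $13, revenue can cover variable cost; the firm operates.
Set P = MC: 139 = 85 - 48y + 6y^2 → -54 - 48y + 6y^2 = 0. The roots are y = -1 and y = 9; the profit-maximizing output is on the rising part of MC, so y* = 9.
Check: AVC at y = 9 is $31 ≤ P, so revenue covers variable cost.
Profit = P·y − TC = 139·9 − 628 = $623.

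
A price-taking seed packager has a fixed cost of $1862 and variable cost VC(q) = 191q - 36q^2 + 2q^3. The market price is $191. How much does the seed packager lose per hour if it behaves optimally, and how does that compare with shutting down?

Profit = -$134 at q = 12

AVC = 191 - 36q + 2q^2; min AVC = $29 at q = 9. Since P = $191 ≥ min AVC, the firm produces.
MC = 191 - 72q + 6q^2. Setting P = MC and taking the root on the rising branch gives q* = 12.
TR = 191·12 = 2292. TC = 1862 + 564 = 2426. Profit = 2292 − 2426 = -$134.
Shutting down would mean losing the fixed cost of $1862, so operating at a loss of $134 is better by $1728.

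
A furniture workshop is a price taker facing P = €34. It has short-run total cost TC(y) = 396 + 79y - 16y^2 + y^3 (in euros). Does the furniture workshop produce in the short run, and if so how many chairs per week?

From TC, MC = TC'(y) = 79 - 32y + 3y^2 and AVC = VC/y = 79 - 16y + y^2.
AVC hits its minimum where MC = AVC, at y = 8, giving min AVC = 79 - 16·8 + 8^2 = €15.
Since P = €34 ≥ min AVC = €15, price covers variable cost and the firm should produce.
P = MC gives 45 - 32y + 3y^2 = 0, with roots 5/3 and 9. Take the larger (rising MC): y* = 9.
Check: AVC at y = 9 is €16 ≤ P, so revenue covers variable cost.
Profit = P·y − TC = 34·9 − 540 = -€234, a loss, but smaller than the €396 fixed cost the firm would lose by shutting down.

Produce at y = 9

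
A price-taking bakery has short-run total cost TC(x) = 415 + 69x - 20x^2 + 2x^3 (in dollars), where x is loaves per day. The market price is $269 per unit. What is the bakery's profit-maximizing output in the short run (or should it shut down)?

Produce at x = 10

Strip out fixed cost: VC = 69x - 20x^2 + 2x^3. Then AVC = 69 - 20x + 2x^2 and MC = 69 - 40x + 6x^2.
The AVC parabola has its vertex at x = 20/4 = 5, where AVC = 69 - 20·5 + 2·5^2 = $19.
Because $269 ≥ $19, revenue can cover variable cost; the firm operates.
Solving P = MC: -200 - 40x + 6x^2 = 0 ⇒ x = -10/3 or 10. On the upward-sloping branch, x* = 10.
Check: AVC at x = 10 is $69 ≤ P, so revenue covers variable cost.
Profit = P·x − TC = 269·10 − 1105 = $1585.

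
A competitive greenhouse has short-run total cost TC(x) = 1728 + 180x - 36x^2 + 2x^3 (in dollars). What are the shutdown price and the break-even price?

Shutdown price = min AVC. AVC = 180 - 36x + 2x^2, with vertex at x = 9 and minimum $18.
ATC = 1728/x + 180 - 36x + 2x^2. Setting dATC/dx = −1728/x^2 − 36 + 4x = 0 gives x = 12 (since 4·12^3 − 36·12^2 = 1728).
min ATC = 1728/12 + 180 − 36·12 + 2·12^2 = $180. That is the break-even price.
For $18 ≤ P < $180 the firm produces at a loss; below $18 it shuts down.

Shutdown price = $18; break-even price = $180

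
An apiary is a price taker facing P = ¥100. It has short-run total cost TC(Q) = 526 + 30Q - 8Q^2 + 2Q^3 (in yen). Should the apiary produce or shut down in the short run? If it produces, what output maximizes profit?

Strip out fixed cost: VC = 30Q - 8Q^2 + 2Q^3. Then AVC = 30 - 8Q + 2Q^2 and MC = 30 - 16Q + 6Q^2.
AVC hits its minimum where MC = AVC, at Q = 2, giving min AVC = 30 - 8·2 + 2·2^2 = ¥22.
P = ¥100 exceeds min AVC = ¥22, so the firm stays open.
Solving P = MC: -70 - 16Q + 6Q^2 = 0 ⇒ Q = -7/3 or 5. On the upward-sloping branch, Q* = 5.
Check: AVC at Q = 5 is ¥40 ≤ P, so revenue covers variable cost.
Profit = P·Q − TC = 100·5 − 726 = -¥226, a loss, but smaller than the ¥526 fixed cost the firm would lose by shutting down.

Produce at Q = 5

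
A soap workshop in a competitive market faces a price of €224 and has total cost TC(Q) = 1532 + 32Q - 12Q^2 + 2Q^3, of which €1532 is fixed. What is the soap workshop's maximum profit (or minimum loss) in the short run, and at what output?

AVC = 32 - 12Q + 2Q^2; min AVC = €14 at Q = 3. Since P = €224 ≥ min AVC, the firm produces.
MC = 32 - 24Q + 6Q^2. Setting P = MC and taking the root on the rising branch gives Q* = 8.
TR = 224·8 = 1792. TC = 1532 + 512 = 2044. Profit = 1792 − 2044 = -€252.
That loss of €252 beats the €1532 the firm would lose by shutting down; producing recovers €1280 of fixed cost.

Profit = -€252 at Q = 8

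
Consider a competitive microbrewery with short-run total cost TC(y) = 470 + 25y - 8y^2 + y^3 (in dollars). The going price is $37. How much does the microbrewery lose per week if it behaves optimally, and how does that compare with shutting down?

AVC = 25 - 8y + y^2 has its minimum $9 at y = 4; price $37 clears that bar, so the firm operates.
MC = 25 - 16y + 3y^2. Setting P = MC and taking the root on the rising branch gives y* = 6.
TR = 37·6 = 222. TC = 470 + 78 = 548. Profit = 222 − 548 = -$326.
That loss of $326 beats the $470 the firm would lose by shutting down; producing recovers $144 of fixed cost.

Profit = -$326 at y = 6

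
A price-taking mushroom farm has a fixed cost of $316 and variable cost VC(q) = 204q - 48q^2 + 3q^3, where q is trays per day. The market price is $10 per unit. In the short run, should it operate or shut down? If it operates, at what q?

Shut down

Strip out fixed cost: VC = 204q - 48q^2 + 3q^3. Then AVC = 204 - 48q + 3q^2 and MC = 204 - 96q + 9q^2.
AVC is minimized where dAVC/dq = -48 + 6q = 0, at q = 8; min AVC = 204 - 48·8 + 3·8^2 = $12.
P = $10 lies below min AVC = $12; no output level covers variable cost.
The firm minimizes its loss by shutting down and losing only its fixed cost of $316.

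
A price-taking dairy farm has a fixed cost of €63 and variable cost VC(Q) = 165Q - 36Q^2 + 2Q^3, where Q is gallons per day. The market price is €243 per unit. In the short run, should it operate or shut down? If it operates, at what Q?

Produce at Q = 13

From TC, MC = TC'(Q) = 165 - 72Q + 6Q^2 and AVC = VC/Q = 165 - 36Q + 2Q^2.
AVC is minimized where dAVC/dQ = -36 + 4Q = 0, at Q = 9; min AVC = 165 - 36·9 + 2·9^2 = €3.
Because €243 ≥ €3, revenue can cover variable cost; the firm operates.
Solving P = MC: -78 - 72Q + 6Q^2 = 0 ⇒ Q = -1 or 13. On the upward-sloping branch, Q* = 13.
Check: AVC at Q = 13 is €35 ≤ P, so revenue covers variable cost.
Profit = P·Q − TC = 243·13 − 518 = €2641.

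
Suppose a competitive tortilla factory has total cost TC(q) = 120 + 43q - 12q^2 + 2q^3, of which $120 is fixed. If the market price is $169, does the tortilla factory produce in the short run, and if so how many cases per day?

Variable cost is VC = 43q - 12q^2 + 2q^3, so AVC = VC/q = 43 - 12q + 2q^2 and MC = dTC/dq = 43 - 24q + 6q^2.
The AVC parabola has its vertex at q = 12/4 = 3, where AVC = 43 - 12·3 + 2·3^2 = $25.
P = $169 exceeds min AVC = $25, so the firm stays open.
Set P = MC: 169 = 43 - 24q + 6q^2 → -126 - 24q + 6q^2 = 0. The roots are q = -3 and q = 7; the profit-maximizing output is on the rising part of MC, so q* = 7.
Check: AVC at q = 7 is $57 ≤ P, so revenue covers variable cost.
Profit = P·q − TC = 169·7 − 519 = $664.

Produce at q = 7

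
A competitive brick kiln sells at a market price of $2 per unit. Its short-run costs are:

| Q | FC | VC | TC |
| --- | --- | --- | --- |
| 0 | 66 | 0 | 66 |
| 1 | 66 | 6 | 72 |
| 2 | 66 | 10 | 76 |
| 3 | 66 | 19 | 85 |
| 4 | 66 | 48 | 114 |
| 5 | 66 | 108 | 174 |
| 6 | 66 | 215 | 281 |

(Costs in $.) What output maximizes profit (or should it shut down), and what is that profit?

Tabulate TR − TC: Q=0: -66; Q=1: -70; Q=2: -72; Q=3: -79; Q=4: -106; Q=5: -164; Q=6: -269.
Profit is highest at Q = 0. Equivalently, the lowest AVC in the table is 10/2 ≈ $5 at Q = 2, and P = $2 falls below it — price never covers variable cost, so the firm shuts down and loses only its fixed cost.

Q = 0 (shut down); profit = -$66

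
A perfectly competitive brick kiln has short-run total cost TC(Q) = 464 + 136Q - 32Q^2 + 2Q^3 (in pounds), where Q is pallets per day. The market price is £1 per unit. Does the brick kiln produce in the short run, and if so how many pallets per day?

Strip out fixed cost: VC = 136Q - 32Q^2 + 2Q^3. Then AVC = 136 - 32Q + 2Q^2 and MC = 136 - 64Q + 6Q^2.
AVC is minimized where dAVC/dQ = -32 + 4Q = 0, at Q = 8; min AVC = 136 - 32·8 + 2·8^2 = £8.
P = £1 lies below min AVC = £8; no output level covers variable cost.
Best response: produce nothing and absorb the £464 fixed cost.

Shut down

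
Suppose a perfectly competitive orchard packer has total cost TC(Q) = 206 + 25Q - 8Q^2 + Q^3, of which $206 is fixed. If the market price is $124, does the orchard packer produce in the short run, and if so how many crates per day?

Strip out fixed cost: VC = 25Q - 8Q^2 + Q^3. Then AVC = 25 - 8Q + Q^2 and MC = 25 - 16Q + 3Q^2.
The AVC parabola has its vertex at Q = 8/2 = 4, where AVC = 25 - 8·4 + 4^2 = $9.
Since P = $124 ≥ min AVC = $9, price covers variable cost and the firm should produce.
Set P = MC: 124 = 25 - 16Q + 3Q^2 → -99 - 16Q + 3Q^2 = 0. The roots are Q = -11/3 and Q = 9; the profit-maximizing output is on the rising part of MC, so Q* = 9.
Check: AVC at Q = 9 is $34 ≤ P, so revenue covers variable cost.
Profit = P·Q − TC = 124·9 − 512 = $604.

Produce at Q = 9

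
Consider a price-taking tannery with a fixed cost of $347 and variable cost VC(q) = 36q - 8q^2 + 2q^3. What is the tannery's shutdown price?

The shutdown price is the minimum of AVC. VC = 36q - 8q^2 + 2q^3, so AVC = 36 - 8q + 2q^2.
At the minimum of AVC, MC = AVC. MC = 36 - 16q + 6q^2; setting MC = AVC gives 4q^2 - 8q = 0, so q = 2. min AVC = 28.
The firm shuts down for any P below $28.

$28 per unit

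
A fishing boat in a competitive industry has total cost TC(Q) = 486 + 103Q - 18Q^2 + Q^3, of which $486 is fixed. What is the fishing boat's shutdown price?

The firm shuts down when price falls below the minimum of average variable cost. AVC = VC/Q = 103 - 18Q + Q^2.
dAVC/dQ = -18 + 2Q = 0 gives Q = 9. min AVC = 103 - 18·9 + 9^2 = 22.
So the shutdown price is $22.

$22 per unit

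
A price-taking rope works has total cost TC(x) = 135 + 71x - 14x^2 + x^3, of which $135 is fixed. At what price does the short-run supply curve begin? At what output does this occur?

The firm shuts down when price falls below the minimum of average variable cost. AVC = VC/x = 71 - 14x + x^2.
dAVC/dx = -14 + 2x = 0 gives x = 7. min AVC = 71 - 14·7 + 7^2 = 22.
For P < $22 the firm produces nothing.

$22 per unit, at x = 7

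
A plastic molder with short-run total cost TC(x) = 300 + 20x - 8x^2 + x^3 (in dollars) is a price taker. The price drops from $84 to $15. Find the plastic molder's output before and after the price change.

Output falls from 8 to 5

MC = 20 - 16x + 3x^2; the shutdown threshold is min AVC = $4 (at x = 4).
At P = $84 ≥ min AVC, set P = MC on the rising branch: x = 8.
At P = $15 ≥ min AVC, set P = MC: x = 5. The firm stays open but cuts output.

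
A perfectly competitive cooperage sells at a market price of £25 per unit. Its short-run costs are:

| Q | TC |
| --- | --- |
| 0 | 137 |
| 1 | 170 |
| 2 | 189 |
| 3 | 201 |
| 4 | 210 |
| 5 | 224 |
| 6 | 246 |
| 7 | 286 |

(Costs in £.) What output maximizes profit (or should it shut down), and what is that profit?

Profit at each row (π = 25Q − TC): Q=0: -137; Q=1: -145; Q=2: -139; Q=3: -126; Q=4: -110; Q=5: -99; Q=6: -96; Q=7: -111.
Profit is maximized at Q = 6. AVC there is 109/6 = £18.17 ≤ P, so producing beats shutting down (which would give -£137).

Q = 6; profit = -£96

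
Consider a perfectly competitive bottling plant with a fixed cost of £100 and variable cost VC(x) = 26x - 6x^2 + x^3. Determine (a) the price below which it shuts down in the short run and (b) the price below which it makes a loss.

AVC = 26 - 6x + x^2; minimized at x = 3, giving min AVC = £17. That is the shutdown price.
ATC = 100/x + 26 - 6x + x^2. Setting dATC/dx = −100/x^2 − 6 + 2x = 0 gives x = 5 (since 2·5^3 − 6·5^2 = 100).
min ATC = 100/5 + 26 − 6·5 + 5^2 = £41. That is the break-even price.
Between these two prices the firm operates at a loss; above £41 it earns a profit.

Shutdown price = £17; break-even price = £41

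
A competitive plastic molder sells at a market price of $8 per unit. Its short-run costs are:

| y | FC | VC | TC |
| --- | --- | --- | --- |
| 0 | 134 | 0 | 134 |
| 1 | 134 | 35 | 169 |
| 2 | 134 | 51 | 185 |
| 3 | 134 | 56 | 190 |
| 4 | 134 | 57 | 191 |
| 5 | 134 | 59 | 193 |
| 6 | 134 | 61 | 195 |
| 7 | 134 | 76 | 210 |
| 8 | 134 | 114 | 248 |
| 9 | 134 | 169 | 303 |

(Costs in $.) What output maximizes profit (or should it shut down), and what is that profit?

y = 0 (shut down); profit = -$134

Profit at each row (π = 8y − TC): y=0: -134; y=1: -161; y=2: -169; y=3: -166; y=4: -159; y=5: -153; y=6: -147; y=7: -154; y=8: -184; y=9: -231.
Profit is highest at y = 0. Equivalently, the lowest AVC in the table is 61/6 ≈ $10.17 at y = 6, and P = $8 falls below it — price never covers variable cost, so the firm shuts down and loses only its fixed cost.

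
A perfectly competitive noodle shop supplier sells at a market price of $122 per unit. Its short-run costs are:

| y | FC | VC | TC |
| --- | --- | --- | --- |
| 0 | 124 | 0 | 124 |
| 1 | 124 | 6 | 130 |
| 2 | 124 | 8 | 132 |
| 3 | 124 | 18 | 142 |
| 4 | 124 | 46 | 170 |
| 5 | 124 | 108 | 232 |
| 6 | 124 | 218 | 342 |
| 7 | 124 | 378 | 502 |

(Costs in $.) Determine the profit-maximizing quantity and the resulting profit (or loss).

Compute π = P·y − TC at each output: y=0: -124; y=1: -8; y=2: 112; y=3: 224; y=4: 318; y=5: 378; y=6: 390; y=7: 352.
Profit is maximized at y = 6. AVC there is 218/6 = $36.33 ≤ P, so producing beats shutting down (which would give -$124).

y = 6; profit = $390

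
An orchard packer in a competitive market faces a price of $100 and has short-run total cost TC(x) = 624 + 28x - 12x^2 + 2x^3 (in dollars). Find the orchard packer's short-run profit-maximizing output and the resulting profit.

AVC = 28 - 12x + 2x^2 has its minimum $10 at x = 3; price $100 clears that bar, so the firm operates.
MC = 28 - 24x + 6x^2. Setting P = MC and taking the root on the rising branch gives x* = 6.
TR = 100·6 = 600. TC = 624 + 168 = 792. Profit = 600 − 792 = -$192.
That loss of $192 beats the $624 the firm would lose by shutting down; producing recovers $432 of fixed cost.

Profit = -$192 at x = 6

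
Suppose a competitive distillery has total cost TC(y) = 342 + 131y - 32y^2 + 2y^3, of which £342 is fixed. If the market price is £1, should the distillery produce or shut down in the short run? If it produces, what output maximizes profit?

Strip out fixed cost: VC = 131y - 32y^2 + 2y^3. Then AVC = 131 - 32y + 2y^2 and MC = 131 - 64y + 6y^2.
AVC is minimized where dAVC/dy = -32 + 4y = 0, at y = 8; min AVC = 131 - 32·8 + 2·8^2 = £3.
P = £1 lies below min AVC = £3; no output level covers variable cost.
Shutting down limits the loss to fixed cost, £342.

Shut down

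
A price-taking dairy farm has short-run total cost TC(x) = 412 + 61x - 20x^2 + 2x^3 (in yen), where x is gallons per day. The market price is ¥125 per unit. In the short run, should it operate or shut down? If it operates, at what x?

Produce at x = 8

Strip out fixed cost: VC = 61x - 20x^2 + 2x^3. Then AVC = 61 - 20x + 2x^2 and MC = 61 - 40x + 6x^2.
AVC hits its minimum where MC = AVC, at x = 5, giving min AVC = 61 - 20·5 + 2·5^2 = ¥11.
Because ¥125 ≥ ¥11, revenue can cover variable cost; the firm operates.
Set P = MC: 125 = 61 - 40x + 6x^2 → -64 - 40x + 6x^2 = 0. The roots are x = -4/3 and x = 8; the profit-maximizing output is on the rising part of MC, so x* = 8.
Check: AVC at x = 8 is ¥29 ≤ P, so revenue covers variable cost.
Profit = P·x − TC = 125·8 − 644 = ¥356.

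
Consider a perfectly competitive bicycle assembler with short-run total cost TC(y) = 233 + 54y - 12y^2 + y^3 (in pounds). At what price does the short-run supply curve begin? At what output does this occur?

The firm shuts down when price falls below the minimum of average variable cost. AVC = VC/y = 54 - 12y + y^2.
dAVC/dy = -12 + 2y = 0 gives y = 6. min AVC = 54 - 12·6 + 6^2 = 18.
So the shutdown price is £18.

£18 per unit, at y = 6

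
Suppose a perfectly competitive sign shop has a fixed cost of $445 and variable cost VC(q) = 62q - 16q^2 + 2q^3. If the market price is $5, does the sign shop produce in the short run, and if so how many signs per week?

Shut down

Strip out fixed cost: VC = 62q - 16q^2 + 2q^3. Then AVC = 62 - 16q + 2q^2 and MC = 62 - 32q + 6q^2.
AVC is minimized where dAVC/dq = -16 + 4q = 0, at q = 4; min AVC = 62 - 16·4 + 2·4^2 = $30.
P = $5 lies below min AVC = $30; no output level covers variable cost.
Shutting down limits the loss to fixed cost, $445.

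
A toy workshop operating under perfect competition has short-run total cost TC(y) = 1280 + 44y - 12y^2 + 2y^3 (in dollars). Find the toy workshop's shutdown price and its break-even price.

Shutdown price = $26; break-even price = $236

AVC = 44 - 12y + 2y^2; minimized at y = 3, giving min AVC = $26. That is the shutdown price.
ATC = 1280/y + 44 - 12y + 2y^2. Setting dATC/dy = −1280/y^2 − 12 + 4y = 0 gives y = 8 (since 4·8^3 − 12·8^2 = 1280).
min ATC = 1280/8 + 44 − 12·8 + 2·8^2 = $236. That is the break-even price.
For $26 ≤ P < $236 the firm produces at a loss; below $26 it shuts down.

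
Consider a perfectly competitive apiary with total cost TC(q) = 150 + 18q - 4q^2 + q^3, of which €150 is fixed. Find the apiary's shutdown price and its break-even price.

AVC = 18 - 4q + q^2; minimized at q = 2, giving min AVC = €14. That is the shutdown price.
ATC = 150/q + 18 - 4q + q^2. Setting dATC/dq = −150/q^2 − 4 + 2q = 0 gives q = 5 (since 2·5^3 − 4·5^2 = 150).
min ATC = 150/5 + 18 − 4·5 + 5^2 = €53. That is the break-even price.
Between these two prices the firm operates at a loss; above €53 it earns a profit.

Shutdown price = €14; break-even price = €53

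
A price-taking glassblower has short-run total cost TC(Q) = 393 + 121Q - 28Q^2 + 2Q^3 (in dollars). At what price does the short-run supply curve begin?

The firm shuts down when price falls below the minimum of average variable cost. AVC = VC/Q = 121 - 28Q + 2Q^2.
dAVC/dQ = -28 + 4Q = 0 gives Q = 7. min AVC = 121 - 28·7 + 2·7^2 = 23.
So the shutdown price is $23.

$23 per unit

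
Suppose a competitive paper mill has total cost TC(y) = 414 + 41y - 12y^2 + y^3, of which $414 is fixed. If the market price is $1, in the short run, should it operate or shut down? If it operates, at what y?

From TC, MC = TC'(y) = 41 - 24y + 3y^2 and AVC = VC/y = 41 - 12y + y^2.
AVC is minimized where dAVC/dy = -12 + 2y = 0, at y = 6; min AVC = 41 - 12·6 + 6^2 = $5.
With P < min AVC ($1 < $5), every unit sold adds to the loss.
Best response: produce nothing and absorb the $414 fixed cost.

Shut down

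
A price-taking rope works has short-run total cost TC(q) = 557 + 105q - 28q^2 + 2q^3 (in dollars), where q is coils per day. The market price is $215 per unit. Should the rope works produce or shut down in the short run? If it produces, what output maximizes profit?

Produce at q = 11

Strip out fixed cost: VC = 105q - 28q^2 + 2q^3. Then AVC = 105 - 28q + 2q^2 and MC = 105 - 56q + 6q^2.
AVC is minimized where dAVC/dq = -28 + 4q = 0, at q = 7; min AVC = 105 - 28·7 + 2·7^2 = $7.
P = $215 exceeds min AVC = $7, so the firm stays open.
P = MC gives -110 - 56q + 6q^2 = 0, with roots -5/3 and 11. Take the larger (rising MC): q* = 11.
Check: AVC at q = 11 is $39 ≤ P, so revenue covers variable cost.
Profit = P·q − TC = 215·11 − 986 = $1379.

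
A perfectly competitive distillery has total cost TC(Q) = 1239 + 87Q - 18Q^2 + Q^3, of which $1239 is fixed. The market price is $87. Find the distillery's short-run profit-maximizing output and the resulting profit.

Profit = -$375 at Q = 12

AVC = 87 - 18Q + Q^2 has its minimum $6 at Q = 9; price $87 clears that bar, so the firm operates.
With MC = 87 - 36Q + 3Q^2, P = MC on the upward-sloping part at Q* = 12.
TR = 87·12 = 1044. TC = 1239 + 180 = 1419. Profit = 1044 − 1419 = -$375.
By producing, the firm covers all variable cost plus $864 of fixed cost; shutting down would lose the full $1239.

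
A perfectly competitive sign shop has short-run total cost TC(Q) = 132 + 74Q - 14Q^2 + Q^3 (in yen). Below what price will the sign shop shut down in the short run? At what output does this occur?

¥25 per unit, at Q = 7

Short-run supply begins at min AVC. From VC = 74Q - 14Q^2 + Q^3, AVC = 74 - 14Q + Q^2.
dAVC/dQ = -14 + 2Q = 0 gives Q = 7. min AVC = 74 - 14·7 + 7^2 = 25.
The firm shuts down for any P below ¥25.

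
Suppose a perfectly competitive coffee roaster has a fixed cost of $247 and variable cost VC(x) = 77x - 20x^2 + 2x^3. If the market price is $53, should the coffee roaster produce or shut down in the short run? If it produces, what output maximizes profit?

From TC, MC = TC'(x) = 77 - 40x + 6x^2 and AVC = VC/x = 77 - 20x + 2x^2.
AVC is minimized where dAVC/dx = -20 + 4x = 0, at x = 5; min AVC = 77 - 20·5 + 2·5^2 = $27.
Because $53 ≥ $27, revenue can cover variable cost; the firm operates.
Solving P = MC: 24 - 40x + 6x^2 = 0 ⇒ x = 2/3 or 6. On the upward-sloping branch, x* = 6.
Check: AVC at x = 6 is $29 ≤ P, so revenue covers variable cost.
Profit = P·x − TC = 53·6 − 421 = -$103, a loss, but smaller than the $247 fixed cost the firm would lose by shutting down.

Produce at x = 6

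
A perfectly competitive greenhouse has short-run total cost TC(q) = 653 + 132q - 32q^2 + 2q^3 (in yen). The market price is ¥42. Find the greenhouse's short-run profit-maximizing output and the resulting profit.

Profit = -¥329 at q = 9

AVC = 132 - 32q + 2q^2 has its minimum ¥4 at q = 8; price ¥42 clears that bar, so the firm operates.
With MC = 132 - 64q + 6q^2, P = MC on the upward-sloping part at q* = 9.
TR = 42·9 = 378. TC = 653 + 54 = 707. Profit = 378 − 707 = -¥329.
Shutting down would mean losing the fixed cost of ¥653, so operating at a loss of ¥329 is better by ¥324.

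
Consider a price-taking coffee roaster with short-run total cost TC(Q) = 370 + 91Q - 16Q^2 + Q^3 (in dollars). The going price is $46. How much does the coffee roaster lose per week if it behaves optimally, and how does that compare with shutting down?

Profit = -$208 at Q = 9

AVC = 91 - 16Q + Q^2 has its minimum $27 at Q = 8; price $46 clears that bar, so the firm operates.
MC = 91 - 32Q + 3Q^2. Setting P = MC and taking the root on the rising branch gives Q* = 9.
TR = 46·9 = 414. TC = 370 + 252 = 622. Profit = 414 − 622 = -$208.
That loss of $208 beats the $370 the firm would lose by shutting down; producing recovers $162 of fixed cost.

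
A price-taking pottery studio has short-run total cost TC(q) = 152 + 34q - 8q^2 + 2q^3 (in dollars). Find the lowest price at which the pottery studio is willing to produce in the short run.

$26 per unit

The firm shuts down when price falls below the minimum of average variable cost. AVC = VC/q = 34 - 8q + 2q^2.
At the minimum of AVC, MC = AVC. MC = 34 - 16q + 6q^2; setting MC = AVC gives 4q^2 - 8q = 0, so q = 2. min AVC = 26.
The firm shuts down for any P below $26.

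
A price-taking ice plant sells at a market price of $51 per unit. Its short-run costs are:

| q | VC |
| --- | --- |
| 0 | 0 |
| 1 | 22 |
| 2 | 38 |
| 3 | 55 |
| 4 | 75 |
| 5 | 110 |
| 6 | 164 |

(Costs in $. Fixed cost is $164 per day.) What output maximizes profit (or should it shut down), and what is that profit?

Compute π = P·q − TC at each output: q=0: -164; q=1: -135; q=2: -100; q=3: -66; q=4: -35; q=5: -19; q=6: -22.
Profit is maximized at q = 5. AVC there is 110/5 = $22 ≤ P, so producing beats shutting down (which would give -$164).

q = 5; profit = -$19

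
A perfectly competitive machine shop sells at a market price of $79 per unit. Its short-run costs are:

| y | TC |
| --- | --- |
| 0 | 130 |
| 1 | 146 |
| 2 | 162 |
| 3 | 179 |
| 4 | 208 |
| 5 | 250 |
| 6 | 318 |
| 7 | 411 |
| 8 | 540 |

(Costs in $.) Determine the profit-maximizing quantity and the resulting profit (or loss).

y = 6; profit = $156

Compute π = P·y − TC at each output: y=0: -130; y=1: -67; y=2: -4; y=3: 58; y=4: 108; y=5: 145; y=6: 156; y=7: 142; y=8: 92.
Profit is maximized at y = 6. AVC there is 188/6 = $31.33 ≤ P, so producing beats shutting down (which would give -$130).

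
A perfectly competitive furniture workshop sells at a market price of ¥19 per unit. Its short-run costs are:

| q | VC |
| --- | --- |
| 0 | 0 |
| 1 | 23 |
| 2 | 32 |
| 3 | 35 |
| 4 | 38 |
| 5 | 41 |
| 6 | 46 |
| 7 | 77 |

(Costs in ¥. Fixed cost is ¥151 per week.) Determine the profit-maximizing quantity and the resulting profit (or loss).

q = 6; profit = -¥83

Tabulate TR − TC: q=0: -151; q=1: -155; q=2: -145; q=3: -129; q=4: -113; q=5: -97; q=6: -83; q=7: -95.
Profit is maximized at q = 6. AVC there is 46/6 = ¥7.67 ≤ P, so producing beats shutting down (which would give -¥151).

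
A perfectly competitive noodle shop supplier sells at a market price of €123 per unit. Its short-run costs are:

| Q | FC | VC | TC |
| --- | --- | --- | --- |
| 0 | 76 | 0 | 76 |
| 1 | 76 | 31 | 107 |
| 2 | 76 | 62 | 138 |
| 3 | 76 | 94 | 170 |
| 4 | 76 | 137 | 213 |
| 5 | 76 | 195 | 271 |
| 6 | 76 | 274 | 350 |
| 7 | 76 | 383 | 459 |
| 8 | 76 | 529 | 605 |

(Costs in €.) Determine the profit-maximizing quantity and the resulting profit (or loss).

Q = 7; profit = €402

Tabulate TR − TC: Q=0: -76; Q=1: 16; Q=2: 108; Q=3: 199; Q=4: 279; Q=5: 344; Q=6: 388; Q=7: 402; Q=8: 379.
Profit is maximized at Q = 7. AVC there is 383/7 = €54.71 ≤ P, so producing beats shutting down (which would give -€76).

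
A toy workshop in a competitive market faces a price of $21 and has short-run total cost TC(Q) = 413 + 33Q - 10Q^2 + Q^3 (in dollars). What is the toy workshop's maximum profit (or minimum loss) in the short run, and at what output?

AVC = 33 - 10Q + Q^2; min AVC = $8 at Q = 5. Since P = $21 ≥ min AVC, the firm produces.
With MC = 33 - 20Q + 3Q^2, P = MC on the upward-sloping part at Q* = 6.
TR = 21·6 = 126. TC = 413 + 54 = 467. Profit = 126 − 467 = -$341.
Shutting down would mean losing the fixed cost of $413, so operating at a loss of $341 is better by $72.

Profit = -$341 at Q = 6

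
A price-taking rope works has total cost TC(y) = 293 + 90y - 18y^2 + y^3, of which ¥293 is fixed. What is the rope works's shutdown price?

¥9 per unit

The shutdown price is the minimum of AVC. VC = 90y - 18y^2 + y^3, so AVC = 90 - 18y + y^2.
At the minimum of AVC, MC = AVC. MC = 90 - 36y + 3y^2; setting MC = AVC gives 2y^2 - 18y = 0, so y = 9. min AVC = 9.
So the shutdown price is ¥9.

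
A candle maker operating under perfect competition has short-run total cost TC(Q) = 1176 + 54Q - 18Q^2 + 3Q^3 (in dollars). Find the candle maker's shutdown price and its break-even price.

Shutdown price = $27; break-even price = $243

Shutdown price = min AVC. AVC = 54 - 18Q + 3Q^2, with vertex at Q = 3 and minimum $27.
ATC = 1176/Q + 54 - 18Q + 3Q^2. Setting dATC/dQ = −1176/Q^2 − 18 + 6Q = 0 gives Q = 7 (since 6·7^3 − 18·7^2 = 1176).
min ATC = 1176/7 + 54 − 18·7 + 3·7^2 = $243. That is the break-even price.
For $27 ≤ P < $243 the firm produces at a loss; below $27 it shuts down.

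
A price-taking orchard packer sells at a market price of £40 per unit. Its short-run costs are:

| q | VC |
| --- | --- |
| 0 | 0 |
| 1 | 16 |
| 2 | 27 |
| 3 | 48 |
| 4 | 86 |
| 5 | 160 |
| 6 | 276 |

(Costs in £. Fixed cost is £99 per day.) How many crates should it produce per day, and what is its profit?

q = 4; profit = -£25

Tabulate TR − TC: q=0: -99; q=1: -75; q=2: -46; q=3: -27; q=4: -25; q=5: -59; q=6: -135.
Profit is maximized at q = 4. AVC there is 86/4 = £21.50 ≤ P, so producing beats shutting down (which would give -£99).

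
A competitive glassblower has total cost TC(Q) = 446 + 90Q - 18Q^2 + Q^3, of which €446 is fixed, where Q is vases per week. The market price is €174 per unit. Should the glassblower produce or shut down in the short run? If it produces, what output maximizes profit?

Produce at Q = 14

Variable cost is VC = 90Q - 18Q^2 + Q^3, so AVC = VC/Q = 90 - 18Q + Q^2 and MC = dTC/dQ = 90 - 36Q + 3Q^2.
AVC is minimized where dAVC/dQ = -18 + 2Q = 0, at Q = 9; min AVC = 90 - 18·9 + 9^2 = €9.
Because €174 ≥ €9, revenue can cover variable cost; the firm operates.
Set P = MC: 174 = 90 - 36Q + 3Q^2 → -84 - 36Q + 3Q^2 = 0. The roots are Q = -2 and Q = 14; the profit-maximizing output is on the rising part of MC, so Q* = 14.
Check: AVC at Q = 14 is €34 ≤ P, so revenue covers variable cost.
Profit = P·Q − TC = 174·14 − 922 = €1514.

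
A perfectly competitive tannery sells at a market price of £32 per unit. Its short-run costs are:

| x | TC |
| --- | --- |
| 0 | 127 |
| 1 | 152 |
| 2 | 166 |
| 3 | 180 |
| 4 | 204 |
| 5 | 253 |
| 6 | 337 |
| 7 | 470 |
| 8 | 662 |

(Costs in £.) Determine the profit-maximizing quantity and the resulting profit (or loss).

x = 4; profit = -£76

Compute π = P·x − TC at each output: x=0: -127; x=1: -120; x=2: -102; x=3: -84; x=4: -76; x=5: -93; x=6: -145; x=7: -246; x=8: -406.
Profit is maximized at x = 4. AVC there is 77/4 = £19.25 ≤ P, so producing beats shutting down (which would give -£127).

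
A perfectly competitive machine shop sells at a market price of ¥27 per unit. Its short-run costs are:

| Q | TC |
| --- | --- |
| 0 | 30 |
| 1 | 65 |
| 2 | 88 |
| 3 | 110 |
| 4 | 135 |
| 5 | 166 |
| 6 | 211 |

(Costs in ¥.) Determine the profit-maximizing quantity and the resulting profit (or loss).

Q = 4; profit = -¥27

Compute π = P·Q − TC at each output: Q=0: -30; Q=1: -38; Q=2: -34; Q=3: -29; Q=4: -27; Q=5: -31; Q=6: -49.
Profit is maximized at Q = 4. AVC there is 105/4 = ¥26.25 ≤ P, so producing beats shutting down (which would give -¥30).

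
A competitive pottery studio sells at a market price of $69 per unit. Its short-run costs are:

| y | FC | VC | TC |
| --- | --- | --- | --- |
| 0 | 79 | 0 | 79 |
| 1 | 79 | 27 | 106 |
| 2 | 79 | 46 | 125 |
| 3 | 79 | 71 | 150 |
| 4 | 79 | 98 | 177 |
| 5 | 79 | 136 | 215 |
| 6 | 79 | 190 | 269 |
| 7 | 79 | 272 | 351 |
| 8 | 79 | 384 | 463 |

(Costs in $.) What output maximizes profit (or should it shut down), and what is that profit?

Compute π = P·y − TC at each output: y=0: -79; y=1: -37; y=2: 13; y=3: 57; y=4: 99; y=5: 130; y=6: 145; y=7: 132; y=8: 89.
Profit is maximized at y = 6. AVC there is 190/6 = $31.67 ≤ P, so producing beats shutting down (which would give -$79).

y = 6; profit = $145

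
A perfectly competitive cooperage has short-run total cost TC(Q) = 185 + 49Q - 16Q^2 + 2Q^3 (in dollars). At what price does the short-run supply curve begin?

$17 per unit

The firm shuts down when price falls below the minimum of average variable cost. AVC = VC/Q = 49 - 16Q + 2Q^2.
dAVC/dQ = -16 + 4Q = 0 gives Q = 4. min AVC = 49 - 16·4 + 2·4^2 = 17.
So the shutdown price is $17.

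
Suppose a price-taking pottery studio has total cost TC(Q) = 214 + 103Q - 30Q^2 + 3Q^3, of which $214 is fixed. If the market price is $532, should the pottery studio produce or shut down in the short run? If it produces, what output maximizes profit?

From TC, MC = TC'(Q) = 103 - 60Q + 9Q^2 and AVC = VC/Q = 103 - 30Q + 3Q^2.
The AVC parabola has its vertex at Q = 30/6 = 5, where AVC = 103 - 30·5 + 3·5^2 = $28.
Since P = $532 ≥ min AVC = $28, price covers variable cost and the firm should produce.
Set P = MC: 532 = 103 - 60Q + 9Q^2 → -429 - 60Q + 9Q^2 = 0. The roots are Q = -13/3 and Q = 11; the profit-maximizing output is on the rising part of MC, so Q* = 11.
Check: AVC at Q = 11 is $136 ≤ P, so revenue covers variable cost.
Profit = P·Q − TC = 532·11 − 1710 = $4142.

Produce at Q = 11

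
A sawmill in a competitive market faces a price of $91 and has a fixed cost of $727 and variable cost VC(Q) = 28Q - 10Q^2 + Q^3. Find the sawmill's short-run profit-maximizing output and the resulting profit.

Profit = -$79 at Q = 9

AVC = 28 - 10Q + Q^2; min AVC = $3 at Q = 5. Since P = $91 ≥ min AVC, the firm produces.
MC = 28 - 20Q + 3Q^2. Setting P = MC and taking the root on the rising branch gives Q* = 9.
TR = 91·9 = 819. TC = 727 + 171 = 898. Profit = 819 − 898 = -$79.
By producing, the firm covers all variable cost plus $648 of fixed cost; shutting down would lose the full $727.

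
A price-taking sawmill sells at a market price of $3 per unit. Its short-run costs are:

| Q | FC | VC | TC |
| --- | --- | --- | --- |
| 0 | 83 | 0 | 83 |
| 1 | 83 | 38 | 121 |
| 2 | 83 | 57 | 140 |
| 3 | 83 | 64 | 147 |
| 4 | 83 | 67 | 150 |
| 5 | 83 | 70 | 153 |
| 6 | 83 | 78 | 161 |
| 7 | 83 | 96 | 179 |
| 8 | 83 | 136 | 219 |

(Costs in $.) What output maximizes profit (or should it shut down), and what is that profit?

Tabulate TR − TC: Q=0: -83; Q=1: -118; Q=2: -134; Q=3: -138; Q=4: -138; Q=5: -138; Q=6: -143; Q=7: -158; Q=8: -195.
Profit is highest at Q = 0. Equivalently, the lowest AVC in the table is 78/6 ≈ $13 at Q = 6, and P = $3 falls below it — price never covers variable cost, so the firm shuts down and loses only its fixed cost.

Q = 0 (shut down); profit = -$83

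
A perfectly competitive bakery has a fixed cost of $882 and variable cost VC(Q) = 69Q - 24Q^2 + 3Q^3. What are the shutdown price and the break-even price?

Shutdown price = $21; break-even price = $174

Shutdown price = min AVC. AVC = 69 - 24Q + 3Q^2, with vertex at Q = 4 and minimum $21.
ATC = 882/Q + 69 - 24Q + 3Q^2. Setting dATC/dQ = −882/Q^2 − 24 + 6Q = 0 gives Q = 7 (since 6·7^3 − 24·7^2 = 882).
min ATC = 882/7 + 69 − 24·7 + 3·7^2 = $174. That is the break-even price.
For $21 ≤ P < $174 the firm produces at a loss; below $21 it shuts down.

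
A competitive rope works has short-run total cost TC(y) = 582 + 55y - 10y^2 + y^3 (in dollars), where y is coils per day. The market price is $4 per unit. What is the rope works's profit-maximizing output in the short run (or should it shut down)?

From TC, MC = TC'(y) = 55 - 20y + 3y^2 and AVC = VC/y = 55 - 10y + y^2.
AVC hits its minimum where MC = AVC, at y = 5, giving min AVC = 55 - 10·5 + 5^2 = $30.
P = $4 lies below min AVC = $30; no output level covers variable cost.
Shutting down limits the loss to fixed cost, $582.

Shut down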